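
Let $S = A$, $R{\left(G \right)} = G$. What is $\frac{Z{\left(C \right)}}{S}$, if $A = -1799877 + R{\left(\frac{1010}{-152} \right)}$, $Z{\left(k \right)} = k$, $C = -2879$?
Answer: $\frac{218804}{136791157} \approx 0.0015995$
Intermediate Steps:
$A = - \frac{136791157}{76}$ ($A = -1799877 + \frac{1010}{-152} = -1799877 + 1010 \left(- \frac{1}{152}\right) = -1799877 - \frac{505}{76} = - \frac{136791157}{76} \approx -1.7999 \cdot 10^{6}$)
$S = - \frac{136791157}{76} \approx -1.7999 \cdot 10^{6}$
$\frac{Z{\left(C \right)}}{S} = - \frac{2879}{- \frac{136791157}{76}} = \left(-2879\right) \left(- \frac{76}{136791157}\right) = \frac{218804}{136791157}$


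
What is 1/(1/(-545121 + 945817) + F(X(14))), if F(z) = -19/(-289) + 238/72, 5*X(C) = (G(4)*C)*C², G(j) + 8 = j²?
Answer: 1042210296/3513605651 ≈ 0.29662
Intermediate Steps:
G(j) = -8 + j²
X(C) = 8*C³/5 (X(C) = (((-8 + 4²)*C)*C²)/5 = (((-8 + 16)*C)*C²)/5 = ((8*C)*C²)/5 = (8*C³)/5 = 8*C³/5)
F(z) = 35075/10404 (F(z) = -19*(-1/289) + 238*(1/72) = 19/289 + 119/36 = 35075/10404)
1/(1/(-545121 + 945817) + F(X(14))) = 1/(1/(-545121 + 945817) + 35075/10404) = 1/(1/400696 + 35075/10404) = 1/(3513605651/1042210296) = 1042210296/3513605651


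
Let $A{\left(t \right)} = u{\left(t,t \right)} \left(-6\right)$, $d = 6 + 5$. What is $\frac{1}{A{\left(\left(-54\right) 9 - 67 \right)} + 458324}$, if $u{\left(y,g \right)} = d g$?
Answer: $\frac{1}{494822} \approx 2.0209 \cdot 10^{-6}$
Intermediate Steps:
$d = 11$
$u{\left(y,g \right)} = 11 g$
$A{\left(t \right)} = - 66 t$ ($A{\left(t \right)} = 11 t \left(-6\right) = - 66 t$)
$\frac{1}{A{\left(\left(-54\right) 9 - 67 \right)} + 458324} = \frac{1}{- 66 \left(\left(-54\right) 9 - 67\right) + 458324} = \frac{1}{- 66 \left(-486 - 67\right) + 458324} = \frac{1}{\left(-66\right) \left(-553\right) + 458324} = \frac{1}{36498 + 458324} = \frac{1}{494822}$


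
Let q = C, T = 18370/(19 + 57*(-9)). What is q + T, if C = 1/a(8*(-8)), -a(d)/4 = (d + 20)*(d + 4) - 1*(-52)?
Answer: -98904327/2659696 ≈ -37.186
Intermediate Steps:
a(d) = -208 - 4*(4 + d)*(20 + d) (a(d) = -4*((d + 20)*(d + 4) - 1*(-52)) = -4*((20 + d)*(4 + d) + 52) = -4*((4 + d)*(20 + d) + 52) = -4*(52 + (4 + d)*(20 + d)) = -208 - 4*(4 + d)*(20 + d))
C = -1/10768 (C = 1/(-528 - 768*(-8) - 4*(8*(-8))**2) = 1/(-528 - 96*(-64) - 4*(-64)**2) = 1/(-528 + 6144 - 4*4096) = 1/(-528 + 6144 - 16384) = 1/(-10768) = -1/10768 ≈ -9.2868e-5)
T = -9185/247 (T = 18370/(19 - 513) = 18370/(-494) = 18370*(-1/494) = -9185/247 ≈ -37.186)
q = -1/10768 ≈ -9.2868e-5
q + T = -1/10768 - 9185/247 = -98904327/2659696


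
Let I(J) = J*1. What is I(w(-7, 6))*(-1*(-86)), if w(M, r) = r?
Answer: 516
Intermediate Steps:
I(J) = J
I(w(-7, 6))*(-1*(-86)) = 6*(-1*(-86)) = 6*86 = 516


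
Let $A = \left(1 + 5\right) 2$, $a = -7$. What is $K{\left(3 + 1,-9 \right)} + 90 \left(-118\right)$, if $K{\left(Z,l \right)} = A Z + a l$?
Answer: $-10509$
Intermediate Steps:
$A = 12$ ($A = 6 \cdot 2 = 12$)
$K{\left(Z,l \right)} = - 7 l + 12 Z$ ($K{\left(Z,l \right)} = 12 Z - 7 l = - 7 l + 12 Z$)
$K{\left(3 + 1,-9 \right)} + 90 \left(-118\right) = \left(\left(-7\right) \left(-9\right) + 12 \left(3 + 1\right)\right) + 90 \left(-118\right) = \left(63 + 12 \cdot 4\right) - 10620 = \left(63 + 48\right) - 10620 = 111 - 10620 = -10509$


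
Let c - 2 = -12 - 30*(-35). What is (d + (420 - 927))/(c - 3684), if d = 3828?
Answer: -3321/2644 ≈ -1.2561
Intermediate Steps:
c = 1040 (c = 2 + (-12 - 30*(-35)) = 2 + (-12 + 1050) = 2 + 1038 = 1040)
(d + (420 - 927))/(c - 3684) = (3828 + (420 - 927))/(1040 - 3684) = (3828 - 507)/(-2644) = 3321*(-1/2644) = -3321/2644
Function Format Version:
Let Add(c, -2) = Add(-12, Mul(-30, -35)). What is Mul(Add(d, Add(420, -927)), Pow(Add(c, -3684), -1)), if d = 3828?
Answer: Rational(-3321, 2644) ≈ -1.2561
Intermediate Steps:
c = 1040 (c = Add(2, Add(-12, Mul(-30, -35))) = Add(2, Add(-12, 1050)) = Add(2, 1038) = 1040)
Mul(Add(d, Add(420, -927)), Pow(Add(c, -3684), -1)) = Mul(Add(3828, Add(420, -927)), Pow(Add(1040, -3684), -1)) = Mul(Add(3828, -507), Pow(-2644, -1)) = Mul(3321, Rational(-1, 2644)) = Rational(-3321, 2644)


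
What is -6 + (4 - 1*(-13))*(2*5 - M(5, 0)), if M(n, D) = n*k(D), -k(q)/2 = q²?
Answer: 164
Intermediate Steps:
k(q) = -2*q²
M(n, D) = -2*n*D² (M(n, D) = n*(-2*D²) = -2*n*D²)
-6 + (4 - 1*(-13))*(2*5 - M(5, 0)) = -6 + (4 - 1*(-13))*(2*5 - (-2)*5*0²) = -6 + (4 + 13)*(10 - (-2)*5*0) = -6 + 17*(10 - 1*0) = -6 + 17*(10 + 0) = -6 + 17*10 = -6 + 170 = 164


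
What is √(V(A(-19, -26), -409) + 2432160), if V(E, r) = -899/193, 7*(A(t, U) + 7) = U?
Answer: √90595354333/193 ≈ 1559.5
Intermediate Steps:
A(t, U) = -7 + U/7
V(E, r) = -899/193 (V(E, r) = -899*1/193 = -899/193)
√(V(A(-19, -26), -409) + 2432160) = √(-899/193 + 2432160) = √(469405981/193) = √90595354333/193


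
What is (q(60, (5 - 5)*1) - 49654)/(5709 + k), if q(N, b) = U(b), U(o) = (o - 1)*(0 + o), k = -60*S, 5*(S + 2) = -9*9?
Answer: -49654/6801 ≈ -7.3010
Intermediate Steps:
S = -91/5 (S = -2 + (-9*9)/5 = -2 + (⅕)*(-81) = -2 - 81/5 = -91/5 ≈ -18.200)
k = 1092 (k = -60*(-91/5) = 1092)
U(o) = o*(-1 + o) (U(o) = (-1 + o)*o = o*(-1 + o))
q(N, b) = b*(-1 + b)
(q(60, (5 - 5)*1) - 49654)/(5709 + k) = (((5 - 5)*1)*(-1 + (5 - 5)*1) - 49654)/(5709 + 1092) = ((0*1)*(-1 + 0*1) - 49654)/6801 = (0*(-1 + 0) - 49654)*(1/6801) = (0*(-1) - 49654)*(1/6801) = (0 - 49654)*(1/6801) = -49654*1/6801 = -49654/6801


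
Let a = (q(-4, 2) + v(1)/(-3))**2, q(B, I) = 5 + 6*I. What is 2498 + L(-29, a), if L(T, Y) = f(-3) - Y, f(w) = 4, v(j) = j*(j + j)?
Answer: 20117/9 ≈ 2235.2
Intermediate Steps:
v(j) = 2*j**2 (v(j) = j*(2*j) = 2*j**2)
a = 2401/9 (a = ((5 + 6*2) + (2*1**2)/(-3))**2 = ((5 + 12) + (2*1)*(-1/3))**2 = (17 + 2*(-1/3))**2 = (17 - 2/3)**2 = (49/3)**2 = 2401/9 ≈ 266.78)
L(T, Y) = 4 - Y
2498 + L(-29, a) = 2498 + (4 - 1*2401/9) = 2498 + (4 - 2401/9) = 2498 - 2365/9 = 20117/9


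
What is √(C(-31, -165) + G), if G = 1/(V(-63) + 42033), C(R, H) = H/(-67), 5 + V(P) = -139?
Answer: 2*√4849566857094/2806563 ≈ 1.5693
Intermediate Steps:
V(P) = -144 (V(P) = -5 - 139 = -144)
C(R, H) = -H/67 (C(R, H) = H*(-1/67) = -H/67)
G = 1/41889 (G = 1/(-144 + 42033) = 1/41889 ≈ 2.3873e-5)
√(C(-31, -165) + G) = √(-1/67*(-165) + 1/41889) = √(165/67 + 1/41889) = √(6911752/2806563) = 2*√4849566857094/2806563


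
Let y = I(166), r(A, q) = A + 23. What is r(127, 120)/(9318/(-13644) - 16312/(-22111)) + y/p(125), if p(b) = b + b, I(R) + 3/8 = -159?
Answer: 120644891529/44081680 ≈ 2736.8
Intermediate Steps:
I(R) = -1275/8 (I(R) = -3/8 - 159 = -1275/8)
p(b) = 2*b
r(A, q) = 23 + A
y = -1275/8 ≈ -159.38
r(127, 120)/(9318/(-13644) - 16312/(-22111)) + y/p(125) = (23 + 127)/(9318/(-13644) - 16312/(-22111)) - 1275/(8*(2*125)) = 150/(9318*(-1/13644) - 16312*(-1/22111)) - 1275/8/250 = 150/(-1553/2274 + 16312/22111) - 1275/8*1/250 = 150/(2755105/50280414) - 51/80 = 150*(50280414/2755105) - 51/80 = 1508412420/551021 - 51/80 = 120644891529/44081680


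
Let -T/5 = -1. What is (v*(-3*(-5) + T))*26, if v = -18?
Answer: -9360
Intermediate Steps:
T = 5 (T = -5*(-1) = 5)
(v*(-3*(-5) + T))*26 = -18*(-3*(-5) + 5)*26 = -18*(15 + 5)*26 = -18*20*26 = -360*26 = -9360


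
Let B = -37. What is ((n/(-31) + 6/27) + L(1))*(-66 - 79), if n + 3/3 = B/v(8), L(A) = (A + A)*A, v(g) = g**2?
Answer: -5885405/17856 ≈ -329.60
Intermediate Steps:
L(A) = 2*A**2 (L(A) = (2*A)*A = 2*A**2)
n = -101/64 (n = -1 - 37/(8**2) = -1 - 37/64 = -101/64 ≈ -1.5781)
((n/(-31) + 6/27) + L(1))*(-66 - 79) = ((-101/64/(-31) + 6/27) + 2*1**2)*(-66 - 79) = ((-101/64*(-1/31) + 6*(1/27)) + 2*1)*(-145) = ((101/1984 + 2/9) + 2)*(-145) = (4877/17856 + 2)*(-145) = (40589/17856)*(-145) = -5885405/17856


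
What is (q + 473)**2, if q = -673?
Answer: 40000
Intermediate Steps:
(q + 473)**2 = (-673 + 473)**2 = (-200)**2 = 40000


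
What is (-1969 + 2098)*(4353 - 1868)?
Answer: 320565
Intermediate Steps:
(-1969 + 2098)*(4353 - 1868) = 129*2485 = 320565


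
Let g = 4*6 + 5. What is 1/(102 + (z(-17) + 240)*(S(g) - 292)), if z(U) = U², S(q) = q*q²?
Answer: 1/12747415 ≈ 7.8447e-8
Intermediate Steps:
g = 29 (g = 24 + 5 = 29)
S(q) = q³
1/(102 + (z(-17) + 240)*(S(g) - 292)) = 1/(102 + ((-17)² + 240)*(29³ - 292)) = 1/(102 + (289 + 240)*(24389 - 292)) = 1/(102 + 529*24097) = 1/(102 + 12747313) = 1/12747415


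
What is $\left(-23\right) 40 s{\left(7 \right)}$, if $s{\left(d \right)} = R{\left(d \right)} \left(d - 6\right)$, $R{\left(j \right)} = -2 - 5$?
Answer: $6440$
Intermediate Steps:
$R{\left(j \right)} = -7$ ($R{\left(j \right)} = -2 - 5 = -7$)
$s{\left(d \right)} = 42 - 7 d$ ($s{\left(d \right)} = - 7 \left(d - 6\right) = - 7 \left(-6 + d\right) = 42 - 7 d$)
$\left(-23\right) 40 s{\left(7 \right)} = \left(-23\right) 40 \left(42 - 49\right) = - 920 \left(42 - 49\right) = \left(-920\right) \left(-7\right) = 6440$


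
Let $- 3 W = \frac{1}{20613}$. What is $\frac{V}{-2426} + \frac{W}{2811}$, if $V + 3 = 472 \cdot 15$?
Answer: $- \frac{1230190871459}{421710194754} \approx -2.9171$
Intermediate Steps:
$W = - \frac{1}{61839}$ ($W = - \frac{1}{3 \cdot 20613} = \left(- \frac{1}{3}\right) \frac{1}{20613} = - \frac{1}{61839} \approx -1.6171 \cdot 10^{-5}$)
$V = 7077$ ($V = -3 + 472 \cdot 15 = -3 + 7080 = 7077$)
$\frac{V}{-2426} + \frac{W}{2811} = \frac{7077}{-2426} - \frac{1}{61839 \cdot 2811} = 7077 \left(- \frac{1}{2426}\right) - \frac{1}{173829429} = - \frac{7077}{2426} - \frac{1}{173829429} = - \frac{1230190871459}{421710194754}$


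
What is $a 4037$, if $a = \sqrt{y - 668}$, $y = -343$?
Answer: $4037 i \sqrt{1011} \approx 1.2836 \cdot 10^{5} i$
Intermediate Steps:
$a = i \sqrt{1011}$ ($a = \sqrt{-343 - 668} = \sqrt{-1011} = i \sqrt{1011} \approx 31.796 i$)
$a 4037 = i \sqrt{1011} \cdot 4037 = 4037 i \sqrt{1011}$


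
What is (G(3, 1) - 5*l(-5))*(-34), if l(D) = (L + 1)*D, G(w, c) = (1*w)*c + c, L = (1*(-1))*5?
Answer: 3264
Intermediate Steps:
L = -5 (L = -1*5 = -5)
G(w, c) = c + c*w (G(w, c) = w*c + c = c*w + c = c + c*w)
l(D) = -4*D (l(D) = (-5 + 1)*D = -4*D)
(G(3, 1) - 5*l(-5))*(-34) = (1*(1 + 3) - (-20)*(-5))*(-34) = (1*4 - 5*20)*(-34) = (4 - 100)*(-34) = -96*(-34) = 3264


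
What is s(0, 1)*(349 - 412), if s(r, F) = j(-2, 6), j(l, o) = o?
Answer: -378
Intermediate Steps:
s(r, F) = 6
s(0, 1)*(349 - 412) = 6*(349 - 412) = 6*(-63) = -378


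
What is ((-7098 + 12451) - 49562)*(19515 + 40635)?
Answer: -2659171350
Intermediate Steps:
((-7098 + 12451) - 49562)*(19515 + 40635) = (5353 - 49562)*60150 = -44209*60150 = -2659171350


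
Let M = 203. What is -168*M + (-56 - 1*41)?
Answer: -34201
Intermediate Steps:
-168*M + (-56 - 1*41) = -168*203 + (-56 - 1*41) = -34104 + (-56 - 41) = -34104 - 97 = -34201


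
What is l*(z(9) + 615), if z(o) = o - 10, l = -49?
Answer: -30086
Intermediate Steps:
z(o) = -10 + o
l*(z(9) + 615) = -49*((-10 + 9) + 615) = -49*(-1 + 615) = -49*614 = -30086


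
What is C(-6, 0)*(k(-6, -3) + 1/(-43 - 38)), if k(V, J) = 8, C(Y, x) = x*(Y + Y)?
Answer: 0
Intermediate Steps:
C(Y, x) = 2*Y*x (C(Y, x) = x*(2*Y) = 2*Y*x)
C(-6, 0)*(k(-6, -3) + 1/(-43 - 38)) = (2*(-6)*0)*(8 + 1/(-43 - 38)) = 0*(8 + 1/(-81)) = 0*(8 - 1/81) = 0*(647/81) = 0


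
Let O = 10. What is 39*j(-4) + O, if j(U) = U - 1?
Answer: -185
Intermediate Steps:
j(U) = -1 + U
39*j(-4) + O = 39*(-1 - 4) + 10 = 39*(-5) + 10 = -195 + 10 = -185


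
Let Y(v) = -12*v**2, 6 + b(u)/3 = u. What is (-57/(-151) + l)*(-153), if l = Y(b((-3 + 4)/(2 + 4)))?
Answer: 84894804/151 ≈ 5.6222e+5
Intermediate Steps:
b(u) = -18 + 3*u
l = -3675 (l = -12*(-18 + 3*((-3 + 4)/(2 + 4)))**2 = -12*(-18 + 3*(1/6))**2 = -12*(-18 + 1/2)**2 = -12*(-35/2)**2 = -12*1225/4 = -3675)
(-57/(-151) + l)*(-153) = (-57/(-151) - 3675)*(-153) = (-57*(-1/151) - 3675)*(-153) = (57/151 - 3675)*(-153) = -554868/151*(-153) = 84894804/151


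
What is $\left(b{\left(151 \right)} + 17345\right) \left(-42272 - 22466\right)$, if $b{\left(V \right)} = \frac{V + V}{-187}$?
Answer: $- \frac{209959123194}{187} \approx -1.1228 \cdot 10^{9}$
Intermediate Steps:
$b{\left(V \right)} = - \frac{2 V}{187}$ ($b{\left(V \right)} = 2 V \left(- \frac{1}{187}\right) = - \frac{2 V}{187}$)
$\left(b{\left(151 \right)} + 17345\right) \left(-42272 - 22466\right) = \left(\left(- \frac{2}{187}\right) 151 + 17345\right) \left(-42272 - 22466\right) = \left(- \frac{302}{187} + 17345\right) \left(-64738\right) = \frac{3243213}{187} \left(-64738\right) = - \frac{209959123194}{187}$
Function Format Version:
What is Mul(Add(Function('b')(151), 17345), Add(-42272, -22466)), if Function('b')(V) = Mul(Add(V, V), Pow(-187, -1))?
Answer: Rational(-209959123194, 187) ≈ -1.1228e+9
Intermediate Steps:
Function('b')(V) = Mul(Rational(-2, 187), V) (Function('b')(V) = Mul(Mul(2, V), Rational(-1, 187)) = Mul(Rational(-2, 187), V))
Mul(Add(Function('b')(151), 17345), Add(-42272, -22466)) = Mul(Add(Mul(Rational(-2, 187), 151), 17345), Add(-42272, -22466)) = Mul(Add(Rational(-302, 187), 17345), -64738) = Mul(Rational(3243213, 187), -64738) = Rational(-209959123194, 187)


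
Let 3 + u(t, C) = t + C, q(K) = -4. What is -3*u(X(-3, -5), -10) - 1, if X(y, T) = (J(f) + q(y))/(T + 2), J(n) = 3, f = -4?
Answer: 37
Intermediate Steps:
X(y, T) = -1/(2 + T) (X(y, T) = (3 - 4)/(T + 2) = -1/(2 + T))
u(t, C) = -3 + C + t (u(t, C) = -3 + (t + C) = -3 + (C + t) = -3 + C + t)
-3*u(X(-3, -5), -10) - 1 = -3*(-3 - 10 - 1/(2 - 5)) - 1 = -3*(-3 - 10 - 1/(-3)) - 1 = -3*(-3 - 10 - 1*(-⅓)) - 1 = -3*(-3 - 10 + ⅓) - 1 = -3*(-38/3) - 1 = 38 - 1 = 37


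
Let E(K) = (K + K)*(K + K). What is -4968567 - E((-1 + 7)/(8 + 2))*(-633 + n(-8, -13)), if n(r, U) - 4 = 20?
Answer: -124192251/25 ≈ -4.9677e+6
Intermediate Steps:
n(r, U) = 24 (n(r, U) = 4 + 20 = 24)
E(K) = 4*K**2 (E(K) = (2*K)*(2*K) = 4*K**2)
-4968567 - E((-1 + 7)/(8 + 2))*(-633 + n(-8, -13)) = -4968567 - 4*((-1 + 7)/(8 + 2))**2*(-633 + 24) = -4968567 - 4*(6/10)**2*(-609) = -4968567 - 4*(6*(1/10))**2*(-609) = -4968567 - 4*(3/5)**2*(-609) = -4968567 - 4*(9/25)*(-609) = -4968567 - 36*(-609)/25 = -4968567 - 1*(-21924/25) = -4968567 + 21924/25 = -124192251/25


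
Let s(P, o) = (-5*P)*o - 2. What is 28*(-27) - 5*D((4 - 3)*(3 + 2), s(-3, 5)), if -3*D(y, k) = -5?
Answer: -2293/3 ≈ -764.33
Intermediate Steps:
s(P, o) = -2 - 5*P*o (s(P, o) = -5*P*o - 2 = -2 - 5*P*o)
D(y, k) = 5/3 (D(y, k) = -⅓*(-5) = 5/3)
28*(-27) - 5*D((4 - 3)*(3 + 2), s(-3, 5)) = 28*(-27) - 5*5/3 = -756 - 25/3 = -2293/3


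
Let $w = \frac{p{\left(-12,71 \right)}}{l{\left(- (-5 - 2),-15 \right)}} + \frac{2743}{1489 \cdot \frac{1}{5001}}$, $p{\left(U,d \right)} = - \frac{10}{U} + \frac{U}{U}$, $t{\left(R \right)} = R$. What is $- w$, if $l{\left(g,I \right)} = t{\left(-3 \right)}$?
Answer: $- \frac{246902995}{26802} \approx -9212.1$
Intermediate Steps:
$l{\left(g,I \right)} = -3$
$p{\left(U,d \right)} = 1 - \frac{10}{U}$ ($p{\left(U,d \right)} = - \frac{10}{U} + 1 = 1 - \frac{10}{U}$)
$w = \frac{246902995}{26802}$ ($w = \frac{\frac{1}{-12} \left(-10 - 12\right)}{-3} + \frac{2743}{1489 \cdot \frac{1}{5001}} = \left(- \frac{1}{12}\right) \left(-22\right) \left(- \frac{1}{3}\right) + \frac{2743}{1489 \cdot \frac{1}{5001}} = \frac{11}{6} \left(- \frac{1}{3}\right) + \frac{2743}{\frac{1489}{5001}} = - \frac{11}{18} + 2743 \cdot \frac{5001}{1489} = - \frac{11}{18} + \frac{13717743}{1489} = \frac{246902995}{26802} \approx 9212.1$)
$- w = \left(-1\right) \frac{246902995}{26802} = - \frac{246902995}{26802}$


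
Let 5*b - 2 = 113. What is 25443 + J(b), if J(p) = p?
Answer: 25466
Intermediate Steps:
b = 23 (b = 2/5 + (1/5)*113 = 2/5 + 113/5 = 23)
25443 + J(b) = 25443 + 23 = 25466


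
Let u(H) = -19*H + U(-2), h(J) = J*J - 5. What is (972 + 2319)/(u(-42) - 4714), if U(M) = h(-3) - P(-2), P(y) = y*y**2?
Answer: -3291/3904 ≈ -0.84298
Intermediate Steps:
P(y) = y**3
h(J) = -5 + J**2 (h(J) = J**2 - 5 = -5 + J**2)
U(M) = 12 (U(M) = (-5 + (-3)**2) - 1*(-2)**3 = (-5 + 9) - 1*(-8) = 4 + 8 = 12)
u(H) = 12 - 19*H (u(H) = -19*H + 12 = 12 - 19*H)
(972 + 2319)/(u(-42) - 4714) = (972 + 2319)/((12 - 19*(-42)) - 4714) = 3291/((12 + 798) - 4714) = 3291/(810 - 4714) = 3291/(-3904) = 3291*(-1/3904) = -3291/3904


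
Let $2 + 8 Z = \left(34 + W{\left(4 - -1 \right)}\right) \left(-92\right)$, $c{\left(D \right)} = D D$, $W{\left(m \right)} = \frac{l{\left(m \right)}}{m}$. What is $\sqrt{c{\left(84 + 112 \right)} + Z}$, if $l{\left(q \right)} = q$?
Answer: $\frac{\sqrt{152053}}{2} \approx 194.97$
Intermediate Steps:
$W{\left(m \right)} = 1$ ($W{\left(m \right)} = \frac{m}{m} = 1$)
$c{\left(D \right)} = D^{2}$
$Z = - \frac{1611}{4}$ ($Z = - \frac{1}{4} + \frac{\left(34 + 1\right) \left(-92\right)}{8} = - \frac{1}{4} + \frac{35 \left(-92\right)}{8} = - \frac{1}{4} + \frac{1}{8} \left(-3220\right) = - \frac{1}{4} - \frac{805}{2} = - \frac{1611}{4} \approx -402.75$)
$\sqrt{c{\left(84 + 112 \right)} + Z} = \sqrt{\left(84 + 112\right)^{2} - \frac{1611}{4}} = \sqrt{196^{2} - \frac{1611}{4}} = \sqrt{38416 - \frac{1611}{4}} = \sqrt{\frac{152053}{4}} = \frac{\sqrt{152053}}{2}$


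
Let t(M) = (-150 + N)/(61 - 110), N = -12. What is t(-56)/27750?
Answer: 27/226625 ≈ 0.00011914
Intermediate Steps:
t(M) = 162/49 (t(M) = (-150 - 12)/(61 - 110) = -162/(-49) = -162*(-1/49) = 162/49)
t(-56)/27750 = (162/49)/27750 = (162/49)*(1/27750) = 27/226625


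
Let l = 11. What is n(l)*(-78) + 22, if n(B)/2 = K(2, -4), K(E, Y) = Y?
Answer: 646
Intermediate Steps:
n(B) = -8 (n(B) = 2*(-4) = -8)
n(l)*(-78) + 22 = -8*(-78) + 22 = 624 + 22 = 646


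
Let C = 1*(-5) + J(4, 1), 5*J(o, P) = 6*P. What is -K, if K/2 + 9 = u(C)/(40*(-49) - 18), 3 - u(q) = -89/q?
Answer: 337850/18791 ≈ 17.979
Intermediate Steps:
J(o, P) = 6*P/5 (J(o, P) = (6*P)/5 = 6*P/5)
C = -19/5 (C = 1*(-5) + (6/5)*1 = -5 + 6/5 = -19/5 ≈ -3.8000)
u(q) = 3 + 89/q (u(q) = 3 - (-89)/q = 3 + 89/q)
K = -337850/18791 (K = -18 + 2*((3 + 89/(-19/5))/(40*(-49) - 18)) = -18 + 2*((3 + 89*(-5/19))/(-1960 - 18)) = -18 + 2*((3 - 445/19)/(-1978)) = -18 + 2*(-388/19*(-1/1978)) = -18 + 2*(194/18791) = -18 + 388/18791 = -337850/18791 ≈ -17.979)
-K = -1*(-337850/18791) = 337850/18791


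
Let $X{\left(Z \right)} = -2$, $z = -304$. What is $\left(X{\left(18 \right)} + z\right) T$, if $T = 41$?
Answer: $-12546$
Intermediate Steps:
$\left(X{\left(18 \right)} + z\right) T = \left(-2 - 304\right) 41 = \left(-306\right) 41 = -12546$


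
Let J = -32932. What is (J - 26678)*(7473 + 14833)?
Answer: -1329660660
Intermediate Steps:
(J - 26678)*(7473 + 14833) = (-32932 - 26678)*(7473 + 14833) = -59610*22306 = -1329660660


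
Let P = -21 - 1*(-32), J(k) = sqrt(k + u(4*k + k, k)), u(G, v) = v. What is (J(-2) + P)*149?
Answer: 1639 + 298*I ≈ 1639.0 + 298.0*I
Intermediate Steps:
J(k) = sqrt(2)*sqrt(k) (J(k) = sqrt(k + k) = sqrt(2*k) = sqrt(2)*sqrt(k))
P = 11 (P = -21 + 32 = 11)
(J(-2) + P)*149 = (sqrt(2)*sqrt(-2) + 11)*149 = (sqrt(2)*(I*sqrt(2)) + 11)*149 = (2*I + 11)*149 = (11 + 2*I)*149 = 1639 + 298*I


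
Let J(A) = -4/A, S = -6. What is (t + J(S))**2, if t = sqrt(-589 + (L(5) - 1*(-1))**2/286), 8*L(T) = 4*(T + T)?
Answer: -757309/1287 + 4*I*sqrt(12041887)/429 ≈ -588.43 + 32.356*I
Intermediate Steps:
L(T) = T (L(T) = (4*(T + T))/8 = (4*(2*T))/8 = (8*T)/8 = T)
t = I*sqrt(12041887)/143 (t = sqrt(-589 + (5 - 1*(-1))**2/286) = sqrt(-589 + (5 + 1)**2*(1/286)) = sqrt(-589 + 6**2*(1/286)) = sqrt(-589 + 36*(1/286)) = sqrt(-589 + 18/143) = sqrt(-84209/143) = I*sqrt(12041887)/143 ≈ 24.267*I)
(t + J(S))**2 = (I*sqrt(12041887)/143 - 4/(-6))**2 = (I*sqrt(12041887)/143 - 4*(-1/6))**2 = (I*sqrt(12041887)/143 + 2/3)**2 = (2/3 + I*sqrt(12041887)/143)**2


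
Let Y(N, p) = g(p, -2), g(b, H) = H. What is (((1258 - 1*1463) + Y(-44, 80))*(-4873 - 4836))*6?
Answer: 12058578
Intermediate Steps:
Y(N, p) = -2
(((1258 - 1*1463) + Y(-44, 80))*(-4873 - 4836))*6 = (((1258 - 1*1463) - 2)*(-4873 - 4836))*6 = (((1258 - 1463) - 2)*(-9709))*6 = ((-205 - 2)*(-9709))*6 = -207*(-9709)*6 = 2009763*6 = 12058578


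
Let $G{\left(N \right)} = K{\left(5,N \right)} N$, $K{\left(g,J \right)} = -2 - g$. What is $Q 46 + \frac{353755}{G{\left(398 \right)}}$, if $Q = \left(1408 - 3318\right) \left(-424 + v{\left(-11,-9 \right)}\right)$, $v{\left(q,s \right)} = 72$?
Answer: $\frac{86161488165}{2786} \approx 3.0927 \cdot 10^{7}$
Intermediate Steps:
$Q = 672320$ ($Q = \left(1408 - 3318\right) \left(-424 + 72\right) = \left(-1910\right) \left(-352\right) = 672320$)
$G{\left(N \right)} = - 7 N$ ($G{\left(N \right)} = \left(-2 - 5\right) N = - 7 N$)
$Q 46 + \frac{353755}{G{\left(398 \right)}} = 672320 \cdot 46 + \frac{353755}{\left(-7\right) 398} = 30926720 + \frac{353755}{-2786} = 30926720 + 353755 \left(- \frac{1}{2786}\right) = 30926720 - \frac{353755}{2786} = \frac{86161488165}{2786}$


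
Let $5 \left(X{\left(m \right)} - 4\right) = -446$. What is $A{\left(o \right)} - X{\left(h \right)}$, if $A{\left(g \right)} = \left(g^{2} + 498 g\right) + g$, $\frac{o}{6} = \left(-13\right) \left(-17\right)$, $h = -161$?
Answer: $\frac{12100176}{5} \approx 2.42 \cdot 10^{6}$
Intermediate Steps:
$X{\left(m \right)} = - \frac{426}{5}$ ($X{\left(m \right)} = 4 + \frac{1}{5} \left(-446\right) = 4 - \frac{446}{5} = - \frac{426}{5}$)
$o = 1326$ ($o = 6 \left(\left(-13\right) \left(-17\right)\right) = 6 \cdot 221 = 1326$)
$A{\left(g \right)} = g^{2} + 499 g$
$A{\left(o \right)} - X{\left(h \right)} = 1326 \left(499 + 1326\right) - - \frac{426}{5} = 1326 \cdot 1825 + \frac{426}{5} = 2419950 + \frac{426}{5} = \frac{12100176}{5}$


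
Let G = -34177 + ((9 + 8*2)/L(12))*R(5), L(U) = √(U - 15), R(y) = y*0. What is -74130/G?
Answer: 74130/34177 ≈ 2.1690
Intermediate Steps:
R(y) = 0
L(U) = √(-15 + U)
G = -34177 (G = -34177 + ((9 + 8*2)/(√(-15 + 12)))*0 = -34177 + ((9 + 16)/(√(-3)))*0 = -34177 + (25/((I*√3)))*0 = -34177 + (25*(-I*√3/3))*0 = -34177 - 25*I*√3/3*0 = -34177 + 0 = -34177)
-74130/G = -74130/(-34177) = -74130*(-1/34177) = 74130/34177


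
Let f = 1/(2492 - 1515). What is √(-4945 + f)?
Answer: 4*I*√295009058/977 ≈ 70.321*I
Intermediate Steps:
f = 1/977 ≈ 0.0010235
√(-4945 + f) = √(-4945 + 1/977) = √(-4831264/977) = 4*I*√295009058/977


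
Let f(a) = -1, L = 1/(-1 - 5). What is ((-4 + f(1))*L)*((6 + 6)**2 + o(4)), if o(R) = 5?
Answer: 745/6 ≈ 124.17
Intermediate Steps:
L = -1/6 (L = 1/(-6) = -1/6 ≈ -0.16667)
((-4 + f(1))*L)*((6 + 6)**2 + o(4)) = ((-4 - 1)*(-1/6))*((6 + 6)**2 + 5) = (-5*(-1/6))*(12**2 + 5) = 5*(144 + 5)/6 = (5/6)*149 = 745/6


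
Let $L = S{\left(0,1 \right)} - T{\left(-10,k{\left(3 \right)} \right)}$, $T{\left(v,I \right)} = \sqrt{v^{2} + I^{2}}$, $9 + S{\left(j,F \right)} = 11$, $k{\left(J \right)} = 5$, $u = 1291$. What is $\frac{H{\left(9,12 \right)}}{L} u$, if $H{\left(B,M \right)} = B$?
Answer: $- \frac{23238}{121} - \frac{58095 \sqrt{5}}{121} \approx -1265.6$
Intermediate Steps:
$S{\left(j,F \right)} = 2$ ($S{\left(j,F \right)} = -9 + 11 = 2$)
$T{\left(v,I \right)} = \sqrt{I^{2} + v^{2}}$
$L = 2 - 5 \sqrt{5}$ ($L = 2 - \sqrt{5^{2} + \left(-10\right)^{2}} = 2 - \sqrt{25 + 100} = 2 - \sqrt{125} = 2 - 5 \sqrt{5} \approx -9.1803$)
$\frac{H{\left(9,12 \right)}}{L} u = \frac{9}{2 - 5 \sqrt{5}} \cdot 1291 = \frac{11619}{2 - 5 \sqrt{5}}$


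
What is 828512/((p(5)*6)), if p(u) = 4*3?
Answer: 103564/9 ≈ 11507.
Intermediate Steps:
p(u) = 12
828512/((p(5)*6)) = 828512/((12*6)) = 828512/72 = 828512*(1/72) = 103564/9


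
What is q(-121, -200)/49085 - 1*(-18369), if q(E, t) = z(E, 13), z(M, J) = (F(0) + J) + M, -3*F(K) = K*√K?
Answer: 901642257/49085 ≈ 18369.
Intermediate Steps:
F(K) = -K^(3/2)/3 (F(K) = -K*√K/3 = -K^(3/2)/3)
z(M, J) = J + M (z(M, J) = (-0^(3/2)/3 + J) + M = (-⅓*0 + J) + M = (0 + J) + M = J + M)
q(E, t) = 13 + E
q(-121, -200)/49085 - 1*(-18369) = (13 - 121)/49085 - 1*(-18369) = -108*1/49085 + 18369 = -108/49085 + 18369 = 901642257/49085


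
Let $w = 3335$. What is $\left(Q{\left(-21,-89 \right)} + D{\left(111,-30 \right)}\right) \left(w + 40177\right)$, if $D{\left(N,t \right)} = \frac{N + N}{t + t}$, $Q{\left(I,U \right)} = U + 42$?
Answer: $- \frac{11030292}{5} \approx -2.2061 \cdot 10^{6}$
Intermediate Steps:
$Q{\left(I,U \right)} = 42 + U$
$D{\left(N,t \right)} = \frac{N}{t}$ ($D{\left(N,t \right)} = \frac{2 N}{2 t} = 2 N \frac{1}{2 t} = \frac{N}{t}$)
$\left(Q{\left(-21,-89 \right)} + D{\left(111,-30 \right)}\right) \left(w + 40177\right) = \left(\left(42 - 89\right) + \frac{111}{-30}\right) \left(3335 + 40177\right) = \left(-47 + 111 \left(- \frac{1}{30}\right)\right) 43512 = \left(-47 - \frac{37}{10}\right) 43512 = \left(- \frac{507}{10}\right) 43512 = - \frac{11030292}{5}$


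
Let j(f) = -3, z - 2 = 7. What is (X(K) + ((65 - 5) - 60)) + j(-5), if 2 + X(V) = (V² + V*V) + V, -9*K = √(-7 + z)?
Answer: -401/81 - √2/9 ≈ -5.1077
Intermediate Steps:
z = 9 (z = 2 + 7 = 9)
K = -√2/9 (K = -√(-7 + 9)/9 = -√2/9 ≈ -0.15713)
X(V) = -2 + V + 2*V² (X(V) = -2 + ((V² + V*V) + V) = -2 + ((V² + V²) + V) = -2 + (2*V² + V) = -2 + (V + 2*V²) = -2 + V + 2*V²)
(X(K) + ((65 - 5) - 60)) + j(-5) = ((-2 - √2/9 + 2*(-√2/9)²) + ((65 - 5) - 60)) - 3 = ((-2 - √2/9 + 2*(2/81)) + (60 - 60)) - 3 = ((-2 - √2/9 + 4/81) + 0) - 3 = ((-158/81 - √2/9) + 0) - 3 = (-158/81 - √2/9) - 3 = -401/81 - √2/9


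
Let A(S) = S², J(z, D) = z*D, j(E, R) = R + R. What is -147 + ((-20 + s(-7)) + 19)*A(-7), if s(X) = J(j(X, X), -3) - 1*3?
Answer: 1715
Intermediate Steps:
j(E, R) = 2*R
J(z, D) = D*z
s(X) = -3 - 6*X (s(X) = -6*X - 1*3 = -6*X - 3 = -3 - 6*X)
-147 + ((-20 + s(-7)) + 19)*A(-7) = -147 + ((-20 + (-3 - 6*(-7))) + 19)*(-7)² = -147 + ((-20 + (-3 + 42)) + 19)*49 = -147 + ((-20 + 39) + 19)*49 = -147 + (19 + 19)*49 = -147 + 38*49 = -147 + 1862 = 1715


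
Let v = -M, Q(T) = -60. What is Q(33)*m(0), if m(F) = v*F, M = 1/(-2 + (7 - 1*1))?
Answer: 0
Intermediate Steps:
M = ¼ (M = 1/(-2 + (7 - 1)) = 1/(-2 + 6) = 1/4 = ¼ ≈ 0.25000)
v = -¼ (v = -1*¼ = -¼ ≈ -0.25000)
m(F) = -F/4
Q(33)*m(0) = -(-15)*0 = -60*0 = 0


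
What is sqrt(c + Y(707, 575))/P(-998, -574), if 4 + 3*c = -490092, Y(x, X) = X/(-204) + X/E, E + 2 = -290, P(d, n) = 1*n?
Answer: -I*sqrt(2264428975803)/2137002 ≈ -0.70416*I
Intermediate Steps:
P(d, n) = n
E = -292 (E = -2 - 290 = -292)
Y(x, X) = -31*X/3723 (Y(x, X) = X/(-204) + X/(-292) = X*(-1/204) + X*(-1/292) = -X/204 - X/292 = -31*X/3723)
c = -490096/3 (c = -4/3 + (1/3)*(-490092) = -4/3 - 163364 = -490096/3 ≈ -1.6337e+5)
sqrt(c + Y(707, 575))/P(-998, -574) = sqrt(-490096/3 - 31/3723*575)/(-574) = sqrt(-490096/3 - 17825/3723)*(-1/574) = sqrt(-608226961/3723)*(-1/574) = (I*sqrt(2264428975803)/3723)*(-1/574) = -I*sqrt(2264428975803)/2137002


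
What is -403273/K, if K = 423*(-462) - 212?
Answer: 403273/195638 ≈ 2.0613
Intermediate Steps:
K = -195638 (K = -195426 - 212 = -195638)
-403273/K = -403273/(-195638) = -403273*(-1/195638) = 403273/195638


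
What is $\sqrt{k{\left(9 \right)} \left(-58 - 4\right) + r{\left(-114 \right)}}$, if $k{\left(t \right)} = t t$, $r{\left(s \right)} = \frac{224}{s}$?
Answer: $\frac{i \sqrt{16322862}}{57} \approx 70.88 i$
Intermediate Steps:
$k{\left(t \right)} = t^{2}$
$\sqrt{k{\left(9 \right)} \left(-58 - 4\right) + r{\left(-114 \right)}} = \sqrt{9^{2} \left(-58 - 4\right) + \frac{224}{-114}} = \sqrt{81 \left(-62\right) + 224 \left(- \frac{1}{114}\right)} = \sqrt{-5022 - \frac{112}{57}} = \sqrt{- \frac{286366}{57}} = \frac{i \sqrt{16322862}}{57}$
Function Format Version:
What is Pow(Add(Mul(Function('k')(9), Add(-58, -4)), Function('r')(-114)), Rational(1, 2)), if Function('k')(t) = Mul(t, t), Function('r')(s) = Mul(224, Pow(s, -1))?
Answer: Mul(Rational(1, 57), I, Pow(16322862, Rational(1, 2))) ≈ Mul(70.880, I)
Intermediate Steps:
Function('k')(t) = Pow(t, 2)
Pow(Add(Mul(Function('k')(9), Add(-58, -4)), Function('r')(-114)), Rational(1, 2)) = Pow(Add(Mul(Pow(9, 2), Add(-58, -4)), Mul(224, Pow(-114, -1))), Rational(1, 2)) = Pow(Add(Mul(81, -62), Mul(224, Rational(-1, 114))), Rational(1, 2)) = Pow(Add(-5022, Rational(-112, 57)), Rational(1, 2)) = Pow(Rational(-286366, 57), Rational(1, 2)) = Mul(Rational(1, 57), I, Pow(16322862, Rational(1, 2)))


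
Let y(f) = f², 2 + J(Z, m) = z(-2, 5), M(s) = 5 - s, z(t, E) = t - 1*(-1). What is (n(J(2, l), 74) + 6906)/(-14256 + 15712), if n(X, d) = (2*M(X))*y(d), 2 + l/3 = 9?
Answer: 47261/728 ≈ 64.919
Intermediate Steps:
z(t, E) = 1 + t (z(t, E) = t + 1 = 1 + t)
l = 21 (l = -6 + 3*9 = -6 + 27 = 21)
J(Z, m) = -3 (J(Z, m) = -2 + (1 - 2) = -2 - 1 = -3)
n(X, d) = d²*(10 - 2*X) (n(X, d) = (2*(5 - X))*d² = (10 - 2*X)*d² = d²*(10 - 2*X))
(n(J(2, l), 74) + 6906)/(-14256 + 15712) = (2*74²*(5 - 1*(-3)) + 6906)/(-14256 + 15712) = (2*5476*(5 + 3) + 6906)/1456 = (2*5476*8 + 6906)*(1/1456) = (87616 + 6906)*(1/1456) = 94522*(1/1456) = 47261/728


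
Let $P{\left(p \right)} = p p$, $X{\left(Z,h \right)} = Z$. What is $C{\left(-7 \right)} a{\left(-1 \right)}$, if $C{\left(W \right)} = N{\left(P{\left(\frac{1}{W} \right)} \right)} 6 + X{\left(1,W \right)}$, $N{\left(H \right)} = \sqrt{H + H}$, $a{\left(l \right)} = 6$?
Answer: $6 + \frac{36 \sqrt{2}}{7} \approx 13.273$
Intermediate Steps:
$P{\left(p \right)} = p^{2}$
$N{\left(H \right)} = \sqrt{2} \sqrt{H}$ ($N{\left(H \right)} = \sqrt{2 H} = \sqrt{2} \sqrt{H}$)
$C{\left(W \right)} = 1 + 6 \sqrt{2} \sqrt{\frac{1}{W^{2}}}$ ($C{\left(W \right)} = \sqrt{2} \sqrt{\left(\frac{1}{W}\right)^{2}} \cdot 6 + 1 = \sqrt{2} \sqrt{\frac{1}{W^{2}}} \cdot 6 + 1 = 6 \sqrt{2} \sqrt{\frac{1}{W^{2}}} + 1 = 1 + 6 \sqrt{2} \sqrt{\frac{1}{W^{2}}}$)
$C{\left(-7 \right)} a{\left(-1 \right)} = \left(1 + 6 \sqrt{2} \sqrt{\frac{1}{49}}\right) 6 = \left(1 + \frac{6 \sqrt{2}}{7}\right) 6 = 6 + \frac{36 \sqrt{2}}{7}$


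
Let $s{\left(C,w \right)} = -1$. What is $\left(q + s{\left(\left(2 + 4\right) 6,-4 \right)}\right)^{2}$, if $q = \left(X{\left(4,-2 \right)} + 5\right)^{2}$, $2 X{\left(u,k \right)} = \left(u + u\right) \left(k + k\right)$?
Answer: $14400$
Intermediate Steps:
$X{\left(u,k \right)} = 2 k u$ ($X{\left(u,k \right)} = \frac{\left(u + u\right) \left(k + k\right)}{2} = \frac{2 u 2 k}{2} = \frac{4 k u}{2} = 2 k u$)
$q = 121$ ($q = \left(2 \left(-2\right) 4 + 5\right)^{2} = \left(-16 + 5\right)^{2} = \left(-11\right)^{2} = 121$)
$\left(q + s{\left(\left(2 + 4\right) 6,-4 \right)}\right)^{2} = \left(121 - 1\right)^{2} = 120^{2} = 14400$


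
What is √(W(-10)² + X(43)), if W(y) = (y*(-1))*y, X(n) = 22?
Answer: √10022 ≈ 100.11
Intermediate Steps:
W(y) = -y² (W(y) = (-y)*y = -y²)
√(W(-10)² + X(43)) = √((-1*(-10)²)² + 22) = √((-1*100)² + 22) = √((-100)² + 22) = √(10000 + 22) = √10022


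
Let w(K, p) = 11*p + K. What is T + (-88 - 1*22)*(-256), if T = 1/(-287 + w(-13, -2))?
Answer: 9067519/322 ≈ 28160.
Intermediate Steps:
w(K, p) = K + 11*p
T = -1/322 (T = 1/(-287 + (-13 + 11*(-2))) = 1/(-287 + (-13 - 22)) = 1/(-287 - 35) = 1/(-322) = -1/322 ≈ -0.0031056)
T + (-88 - 1*22)*(-256) = -1/322 + (-88 - 1*22)*(-256) = -1/322 + (-88 - 22)*(-256) = -1/322 - 110*(-256) = -1/322 + 28160 = 9067519/322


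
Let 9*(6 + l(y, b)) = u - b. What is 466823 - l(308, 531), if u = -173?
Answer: 4202165/9 ≈ 4.6691e+5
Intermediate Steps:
l(y, b) = -227/9 - b/9 (l(y, b) = -6 + (-173 - b)/9 = -6 + (-173/9 - b/9) = -227/9 - b/9)
466823 - l(308, 531) = 466823 - (-227/9 - 1/9*531) = 466823 - (-227/9 - 59) = 466823 - 1*(-758/9) = 466823 + 758/9 = 4202165/9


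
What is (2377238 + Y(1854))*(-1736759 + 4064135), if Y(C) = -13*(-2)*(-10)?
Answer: 5532121549728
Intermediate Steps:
Y(C) = -260 (Y(C) = 26*(-10) = -260)
(2377238 + Y(1854))*(-1736759 + 4064135) = (2377238 - 260)*(-1736759 + 4064135) = 2376978*2327376 = 5532121549728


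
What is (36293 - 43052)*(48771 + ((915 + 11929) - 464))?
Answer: -413319609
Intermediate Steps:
(36293 - 43052)*(48771 + ((915 + 11929) - 464)) = -6759*(48771 + (12844 - 464)) = -6759*(48771 + 12380) = -6759*61151 = -413319609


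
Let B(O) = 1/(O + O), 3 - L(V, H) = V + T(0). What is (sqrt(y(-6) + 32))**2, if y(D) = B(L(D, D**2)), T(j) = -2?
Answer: 705/22 ≈ 32.045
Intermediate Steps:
L(V, H) = 5 - V (L(V, H) = 3 - (V - 2) = 3 - (-2 + V) = 3 + (2 - V) = 5 - V)
B(O) = 1/(2*O)
y(D) = 1/(2*(5 - D))
(sqrt(y(-6) + 32))**2 = (sqrt(-1/(-10 + 2*(-6)) + 32))**2 = (sqrt(-1/(-10 - 12) + 32))**2 = (sqrt(-1/(-22) + 32))**2 = (sqrt(-1*(-1/22) + 32))**2 = (sqrt(1/22 + 32))**2 = (sqrt(705/22))**2 = (sqrt(15510)/22)**2 = 705/22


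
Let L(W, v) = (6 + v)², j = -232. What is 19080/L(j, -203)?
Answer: 19080/38809 ≈ 0.49164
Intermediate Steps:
19080/L(j, -203) = 19080/((6 - 203)²) = 19080/((-197)²) = 19080/38809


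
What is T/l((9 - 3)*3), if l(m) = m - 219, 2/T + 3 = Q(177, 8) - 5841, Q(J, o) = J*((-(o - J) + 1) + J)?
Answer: -2/11170575 ≈ -1.7904e-7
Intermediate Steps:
Q(J, o) = J*(1 - o + 2*J) (Q(J, o) = J*(((J - o) + 1) + J) = J*((1 + J - o) + J) = J*(1 - o + 2*J))
T = 2/55575 (T = 2/(-3 + (177*(1 - 1*8 + 2*177) - 5841)) = 2/(-3 + (177*(1 - 8 + 354) - 5841)) = 2/(-3 + (177*347 - 5841)) = 2/(-3 + (61419 - 5841)) = 2/(-3 + 55578) = 2/55575 ≈ 3.5987e-5)
l(m) = -219 + m
T/l((9 - 3)*3) = 2/(55575*(-219 + (9 - 3)*3)) = 2/(55575*(-219 + 6*3)) = 2/(55575*(-219 + 18)) = (2/55575)/(-201) = (2/55575)*(-1/201) = -2/11170575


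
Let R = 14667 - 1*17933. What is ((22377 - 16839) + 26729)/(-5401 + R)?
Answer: -32267/8667 ≈ -3.7230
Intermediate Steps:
R = -3266 (R = 14667 - 17933 = -3266)
((22377 - 16839) + 26729)/(-5401 + R) = ((22377 - 16839) + 26729)/(-5401 - 3266) = (5538 + 26729)/(-8667) = 32267*(-1/8667) = -32267/8667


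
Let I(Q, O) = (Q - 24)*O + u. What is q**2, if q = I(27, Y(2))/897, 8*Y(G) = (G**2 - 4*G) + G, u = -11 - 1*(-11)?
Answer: 1/1430416 ≈ 6.9910e-7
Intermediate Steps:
u = 0 (u = -11 + 11 = 0)
Y(G) = -3*G/8 + G**2/8 (Y(G) = ((G**2 - 4*G) + G)/8 = (G**2 - 3*G)/8 = -3*G/8 + G**2/8)
I(Q, O) = O*(-24 + Q) (I(Q, O) = (Q - 24)*O + 0 = (-24 + Q)*O + 0 = O*(-24 + Q) + 0 = O*(-24 + Q))
q = -1/1196 (q = (((1/8)*2*(-3 + 2))*(-24 + 27))/897 = (((1/8)*2*(-1))*3)*(1/897) = -1/4*3*(1/897) = -3/4*1/897 = -1/1196 ≈ -0.00083612)
q**2 = (-1/1196)**2 = 1/1430416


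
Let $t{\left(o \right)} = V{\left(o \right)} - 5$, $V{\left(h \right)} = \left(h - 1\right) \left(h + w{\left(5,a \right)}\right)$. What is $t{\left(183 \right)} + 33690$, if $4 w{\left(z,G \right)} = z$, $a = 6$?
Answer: $\frac{134437}{2} \approx 67219.0$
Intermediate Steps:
$w{\left(z,G \right)} = \frac{z}{4}$
$V{\left(h \right)} = \left(-1 + h\right) \left(\frac{5}{4} + h\right)$ ($V{\left(h \right)} = \left(h - 1\right) \left(h + \frac{1}{4} \cdot 5\right) = \left(-1 + h\right) \left(h + \frac{5}{4}\right) = \left(-1 + h\right) \left(\frac{5}{4} + h\right)$)
$t{\left(o \right)} = - \frac{25}{4} + o^{2} + \frac{o}{4}$ ($t{\left(o \right)} = \left(- \frac{5}{4} + o^{2} + \frac{o}{4}\right) - 5 = - \frac{25}{4} + o^{2} + \frac{o}{4}$)
$t{\left(183 \right)} + 33690 = \left(- \frac{25}{4} + 183^{2} + \frac{1}{4} \cdot 183\right) + 33690 = \left(- \frac{25}{4} + 33489 + \frac{183}{4}\right) + 33690 = \frac{67057}{2} + 33690 = \frac{134437}{2}$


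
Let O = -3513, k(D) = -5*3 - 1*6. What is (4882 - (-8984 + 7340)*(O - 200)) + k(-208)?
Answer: -6099311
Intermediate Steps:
k(D) = -21 (k(D) = -15 - 6 = -21)
(4882 - (-8984 + 7340)*(O - 200)) + k(-208) = (4882 - (-8984 + 7340)*(-3513 - 200)) - 21 = (4882 - (-1644)*(-3713)) - 21 = (4882 - 1*6104172) - 21 = (4882 - 6104172) - 21 = -6099290 - 21 = -6099311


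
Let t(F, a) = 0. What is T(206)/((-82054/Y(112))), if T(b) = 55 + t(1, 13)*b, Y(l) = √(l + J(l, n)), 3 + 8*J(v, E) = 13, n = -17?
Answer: -55*√453/164108 ≈ -0.0071332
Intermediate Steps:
J(v, E) = 5/4 (J(v, E) = -3/8 + (⅛)*13 = -3/8 + 13/8 = 5/4)
Y(l) = √(5/4 + l) (Y(l) = √(l + 5/4) = √(5/4 + l))
T(b) = 55 (T(b) = 55 + 0*b = 55 + 0 = 55)
T(206)/((-82054/Y(112))) = 55/((-82054*2/√(5 + 4*112))) = 55/((-82054*2/√(5 + 448))) = 55/((-82054*2*√453/453)) = 55/((-164108*√453/453)) = 55*(-√453/164108) = -55*√453/164108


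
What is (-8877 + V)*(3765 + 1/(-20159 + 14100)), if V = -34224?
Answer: -983225787534/6059 ≈ -1.6228e+8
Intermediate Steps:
(-8877 + V)*(3765 + 1/(-20159 + 14100)) = (-8877 - 34224)*(3765 + 1/(-20159 + 14100)) = -43101*(3765 + 1/(-6059)) = -43101*(3765 - 1/6059) = -43101*22812134/6059 = -983225787534/6059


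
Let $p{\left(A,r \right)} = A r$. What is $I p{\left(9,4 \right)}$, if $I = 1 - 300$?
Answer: $-10764$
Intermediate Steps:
$I = -299$ ($I = 1 - 300 = -299$)
$I p{\left(9,4 \right)} = - 299 \cdot 9 \cdot 4 = \left(-299\right) 36 = -10764$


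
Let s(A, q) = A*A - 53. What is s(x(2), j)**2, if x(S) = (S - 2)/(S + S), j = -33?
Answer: 2809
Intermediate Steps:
x(S) = (-2 + S)/(2*S) (x(S) = (-2 + S)/((2*S)) = (-2 + S)*(1/(2*S)) = (-2 + S)/(2*S))
s(A, q) = -53 + A**2 (s(A, q) = A**2 - 53 = -53 + A**2)
s(x(2), j)**2 = (-53 + ((1/2)*(-2 + 2)/2)**2)**2 = (-53 + ((1/2)*(1/2)*0)**2)**2 = (-53 + 0**2)**2 = (-53 + 0)**2 = (-53)**2 = 2809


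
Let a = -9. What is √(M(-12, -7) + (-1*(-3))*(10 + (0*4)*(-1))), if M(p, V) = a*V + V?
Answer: √86 ≈ 9.2736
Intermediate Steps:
M(p, V) = -8*V (M(p, V) = -9*V + V = -8*V)
√(M(-12, -7) + (-1*(-3))*(10 + (0*4)*(-1))) = √(-8*(-7) + (-1*(-3))*(10 + (0*4)*(-1))) = √(56 + 3*(10 + 0*(-1))) = √(56 + 3*(10 + 0)) = √(56 + 3*10) = √(56 + 30) = √86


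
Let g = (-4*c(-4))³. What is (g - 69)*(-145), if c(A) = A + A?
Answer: -4741355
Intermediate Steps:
c(A) = 2*A
g = 32768 (g = (-8*(-4))³ = (-4*(-8))³ = 32³ = 32768)
(g - 69)*(-145) = (32768 - 69)*(-145) = 32699*(-145) = -4741355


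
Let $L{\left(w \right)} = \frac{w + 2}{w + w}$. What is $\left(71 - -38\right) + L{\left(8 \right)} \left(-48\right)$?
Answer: $79$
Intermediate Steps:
$L{\left(w \right)} = \frac{2 + w}{2 w}$
$\left(71 - -38\right) + L{\left(8 \right)} \left(-48\right) = \left(71 - -38\right) + \frac{2 + 8}{2 \cdot 8} \left(-48\right) = \left(71 + 38\right) + \frac{1}{2} \cdot \frac{1}{8} \cdot 10 \left(-48\right) = 109 + \frac{5}{8} \left(-48\right) = 109 - 30 = 79$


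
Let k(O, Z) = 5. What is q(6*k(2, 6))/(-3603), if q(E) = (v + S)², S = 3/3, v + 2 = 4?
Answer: -3/1201 ≈ -0.0024979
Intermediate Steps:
v = 2 (v = -2 + 4 = 2)
S = 1 (S = 3*(⅓) = 1)
q(E) = 9 (q(E) = (2 + 1)² = 3² = 9)
q(6*k(2, 6))/(-3603) = 9/(-3603) = 9*(-1/3603) = -3/1201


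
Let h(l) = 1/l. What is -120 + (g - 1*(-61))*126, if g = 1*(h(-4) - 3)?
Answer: 14313/2 ≈ 7156.5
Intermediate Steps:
h(l) = 1/l
g = -13/4 (g = 1*(1/(-4) - 3) = 1*(-¼ - 3) = 1*(-13/4) = -13/4 ≈ -3.2500)
-120 + (g - 1*(-61))*126 = -120 + (-13/4 - 1*(-61))*126 = -120 + (-13/4 + 61)*126 = -120 + (231/4)*126 = -120 + 14553/2 = 14313/2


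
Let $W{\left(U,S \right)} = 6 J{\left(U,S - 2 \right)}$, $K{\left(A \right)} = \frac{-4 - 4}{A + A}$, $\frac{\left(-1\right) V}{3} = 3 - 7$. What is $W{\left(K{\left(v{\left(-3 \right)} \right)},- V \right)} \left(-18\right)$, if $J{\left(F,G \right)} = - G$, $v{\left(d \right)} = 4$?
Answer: $-1512$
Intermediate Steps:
$V = 12$ ($V = - 3 \left(3 - 7\right) = \left(-3\right) \left(-4\right) = 12$)
$K{\left(A \right)} = - \frac{4}{A}$ ($K{\left(A \right)} = - \frac{8}{2 A} = - 8 \frac{1}{2 A} = - \frac{4}{A}$)
$W{\left(U,S \right)} = 12 - 6 S$ ($W{\left(U,S \right)} = 6 \left(- (S - 2)\right) = 6 \left(- (-2 + S)\right) = 6 \left(2 - S\right) = 12 - 6 S$)
$W{\left(K{\left(v{\left(-3 \right)} \right)},- V \right)} \left(-18\right) = \left(12 - 6 \left(\left(-1\right) 12\right)\right) \left(-18\right) = \left(12 - -72\right) \left(-18\right) = \left(12 + 72\right) \left(-18\right) = 84 \left(-18\right) = -1512$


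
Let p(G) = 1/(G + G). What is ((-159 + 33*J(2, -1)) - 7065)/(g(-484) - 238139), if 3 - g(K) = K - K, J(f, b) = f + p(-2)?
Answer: 28665/952544 ≈ 0.030093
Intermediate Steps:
p(G) = 1/(2*G)
J(f, b) = -1/4 + f (J(f, b) = f + (1/2)/(-2) = f + (1/2)*(-1/2) = f - 1/4 = -1/4 + f)
g(K) = 3 (g(K) = 3 - (K - K) = 3 - 1*0 = 3 + 0 = 3)
((-159 + 33*J(2, -1)) - 7065)/(g(-484) - 238139) = ((-159 + 33*(-1/4 + 2)) - 7065)/(3 - 238139) = ((-159 + 33*(7/4)) - 7065)/(-238136) = ((-159 + 231/4) - 7065)*(-1/238136) = (-405/4 - 7065)*(-1/238136) = -28665/4*(-1/238136) = 28665/952544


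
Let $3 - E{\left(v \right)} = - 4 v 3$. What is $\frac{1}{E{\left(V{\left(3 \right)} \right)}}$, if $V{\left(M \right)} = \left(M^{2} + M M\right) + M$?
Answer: $\frac{1}{255} \approx 0.0039216$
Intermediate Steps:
$V{\left(M \right)} = M + 2 M^{2}$ ($V{\left(M \right)} = \left(M^{2} + M^{2}\right) + M = 2 M^{2} + M = M + 2 M^{2}$)
$E{\left(v \right)} = 3 + 12 v$ ($E{\left(v \right)} = 3 - - 4 v 3 = 3 - - 12 v = 3 + 12 v$)
$\frac{1}{E{\left(V{\left(3 \right)} \right)}} = \frac{1}{3 + 12 \cdot 3 \left(1 + 2 \cdot 3\right)} = \frac{1}{3 + 12 \cdot 3 \left(1 + 6\right)} = \frac{1}{3 + 12 \cdot 3 \cdot 7} = \frac{1}{3 + 12 \cdot 21} = \frac{1}{3 + 252} = \frac{1}{255}$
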